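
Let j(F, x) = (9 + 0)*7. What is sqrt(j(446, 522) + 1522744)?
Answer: sqrt(1522807) ≈ 1234.0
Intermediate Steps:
j(F, x) = 63 (j(F, x) = 9*7 = 63)
sqrt(j(446, 522) + 1522744) = sqrt(63 + 1522744) = sqrt(1522807)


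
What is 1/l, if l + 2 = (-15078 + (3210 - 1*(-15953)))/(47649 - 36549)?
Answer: -2220/3623 ≈ -0.61275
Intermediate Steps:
l = -3623/2220 (l = -2 + (-15078 + (3210 - 1*(-15953)))/(47649 - 36549) = -2 + (-15078 + (3210 + 15953))/11100 = -2 + (-15078 + 19163)*(1/11100) = -2 + 4085*(1/11100) = -2 + 817/2220 = -3623/2220 ≈ -1.6320)
1/l = 1/(-3623/2220) = -2220/3623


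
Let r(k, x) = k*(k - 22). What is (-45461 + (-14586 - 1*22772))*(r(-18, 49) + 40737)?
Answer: -3433427283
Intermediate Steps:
r(k, x) = k*(-22 + k)
(-45461 + (-14586 - 1*22772))*(r(-18, 49) + 40737) = (-45461 + (-14586 - 1*22772))*(-18*(-22 - 18) + 40737) = (-45461 + (-14586 - 22772))*(-18*(-40) + 40737) = (-45461 - 37358)*(720 + 40737) = -82819*41457 = -3433427283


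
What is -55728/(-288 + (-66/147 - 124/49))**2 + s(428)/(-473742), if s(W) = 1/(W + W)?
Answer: -13565046328169905/20609757571284432 ≈ -0.65819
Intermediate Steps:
s(W) = 1/(2*W)
-55728/(-288 + (-66/147 - 124/49))**2 + s(428)/(-473742) = -55728/(-288 + (-66/147 - 124/49))**2 + ((1/2)/428)/(-473742) = -55728/(-288 + (-66*1/147 - 124*1/49))**2 + ((1/2)*(1/428))*(-1/473742) = -55728/(-288 + (-22/49 - 124/49))**2 + (1/856)*(-1/473742) = -55728/(-288 - 146/49)**2 - 1/405523152 = -55728/((-14258/49)**2) - 1/405523152 = -55728/203290564/2401 - 1/405523152 = -55728*2401/203290564 - 1/405523152 = -33450732/50822641 - 1/405523152 = -13565046328169905/20609757571284432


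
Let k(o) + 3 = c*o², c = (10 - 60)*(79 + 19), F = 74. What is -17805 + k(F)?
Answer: -26850208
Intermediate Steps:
c = -4900 (c = -50*98 = -4900)
k(o) = -3 - 4900*o²
-17805 + k(F) = -17805 + (-3 - 4900*74²) = -17805 + (-3 - 4900*5476) = -17805 + (-3 - 26832400) = -17805 - 26832403 = -26850208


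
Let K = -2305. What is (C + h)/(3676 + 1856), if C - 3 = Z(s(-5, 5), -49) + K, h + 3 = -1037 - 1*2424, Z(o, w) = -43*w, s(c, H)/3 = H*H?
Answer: -3659/5532 ≈ -0.66142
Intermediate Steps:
s(c, H) = 3*H² (s(c, H) = 3*(H*H) = 3*H²)
h = -3464 (h = -3 + (-1037 - 1*2424) = -3 + (-1037 - 2424) = -3 - 3461 = -3464)
C = -195 (C = 3 + (-43*(-49) - 2305) = 3 + (2107 - 2305) = 3 - 198 = -195)
(C + h)/(3676 + 1856) = (-195 - 3464)/(3676 + 1856) = -3659/5532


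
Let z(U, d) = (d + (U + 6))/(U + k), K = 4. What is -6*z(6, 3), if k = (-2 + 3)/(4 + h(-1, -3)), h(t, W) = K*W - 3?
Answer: -198/13 ≈ -15.231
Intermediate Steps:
h(t, W) = -3 + 4*W (h(t, W) = 4*W - 3 = -3 + 4*W)
k = -1/11 (k = (-2 + 3)/(4 + (-3 + 4*(-3))) = 1/(4 + (-3 - 12)) = 1/(4 - 15) = 1/(-11) = 1*(-1/11) = -1/11 ≈ -0.090909)
z(U, d) = (6 + U + d)/(-1/11 + U) (z(U, d) = (d + (U + 6))/(U - 1/11) = (d + (6 + U))/(-1/11 + U) = (6 + U + d)/(-1/11 + U))
-6*z(6, 3) = -66*(6 + 6 + 3)/(-1 + 11*6) = -66*15/(-1 + 66) = -66*15/65 = -6*33/13 = -198/13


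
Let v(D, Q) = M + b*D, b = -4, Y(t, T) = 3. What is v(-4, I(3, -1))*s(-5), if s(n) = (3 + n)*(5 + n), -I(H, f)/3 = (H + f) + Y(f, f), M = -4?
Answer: 0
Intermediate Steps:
I(H, f) = -9 - 3*H - 3*f (I(H, f) = -3*((H + f) + 3) = -3*(3 + H + f) = -9 - 3*H - 3*f)
v(D, Q) = -4 - 4*D
v(-4, I(3, -1))*s(-5) = (-4 - 4*(-4))*(15 + (-5)² + 8*(-5)) = (-4 + 16)*(15 + 25 - 40) = 12*0 = 0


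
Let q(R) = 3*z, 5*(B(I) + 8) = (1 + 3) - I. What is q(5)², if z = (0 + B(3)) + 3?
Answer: 5184/25 ≈ 207.36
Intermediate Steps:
B(I) = -36/5 - I/5 (B(I) = -8 + ((1 + 3) - I)/5 = -8 + (4 - I)/5 = -8 + (⅘ - I/5) = -36/5 - I/5)
z = -24/5 (z = (0 + (-36/5 - ⅕*3)) + 3 = (0 + (-36/5 - ⅗)) + 3 = (0 - 39/5) + 3 = -39/5 + 3 = -24/5 ≈ -4.8000)
q(R) = -72/5 (q(R) = 3*(-24/5) = -72/5)
q(5)² = (-72/5)² = 5184/25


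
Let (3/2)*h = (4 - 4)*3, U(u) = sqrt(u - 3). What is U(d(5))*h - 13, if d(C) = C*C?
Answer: -13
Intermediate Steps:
d(C) = C**2
U(u) = sqrt(-3 + u)
h = 0 (h = 2*((4 - 4)*3)/3 = 2*(0*3)/3 = (2/3)*0 = 0)
U(d(5))*h - 13 = sqrt(-3 + 5**2)*0 - 13 = sqrt(-3 + 25)*0 - 13 = sqrt(22)*0 - 13 = 0 - 13 = -13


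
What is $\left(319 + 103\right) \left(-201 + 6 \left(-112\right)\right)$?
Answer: $-368406$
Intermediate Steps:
$\left(319 + 103\right) \left(-201 + 6 \left(-112\right)\right) = 422 \left(-201 - 672\right) = 422 \left(-873\right) = -368406$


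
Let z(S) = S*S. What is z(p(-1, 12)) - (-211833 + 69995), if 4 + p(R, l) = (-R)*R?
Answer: 141863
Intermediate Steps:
p(R, l) = -4 - R² (p(R, l) = -4 + (-R)*R = -4 - R²)
z(S) = S²
z(p(-1, 12)) - (-211833 + 69995) = (-4 - 1*(-1)²)² - (-211833 + 69995) = (-4 - 1*1)² - 1*(-141838) = (-4 - 1)² + 141838 = (-5)² + 141838 = 25 + 141838 = 141863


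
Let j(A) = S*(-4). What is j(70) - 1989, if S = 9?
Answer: -2025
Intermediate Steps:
j(A) = -36 (j(A) = 9*(-4) = -36)
j(70) - 1989 = -36 - 1989 = -2025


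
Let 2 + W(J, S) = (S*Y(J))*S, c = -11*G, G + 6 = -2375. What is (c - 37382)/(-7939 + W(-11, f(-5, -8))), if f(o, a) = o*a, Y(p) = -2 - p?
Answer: -11191/6459 ≈ -1.7326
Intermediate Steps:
G = -2381 (G = -6 - 2375 = -2381)
c = 26191 (c = -11*(-2381) = 26191)
f(o, a) = a*o
W(J, S) = -2 + S²*(-2 - J) (W(J, S) = -2 + (S*(-2 - J))*S = -2 + S²*(-2 - J))
(c - 37382)/(-7939 + W(-11, f(-5, -8))) = (26191 - 37382)/(-7939 + (-2 - (-8*(-5))²*(2 - 11))) = -11191/(-7939 + (-2 - 1*40²*(-9))) = -11191/(-7939 + (-2 - 1*1600*(-9))) = -11191/(-7939 + (-2 + 14400)) = -11191/(-7939 + 14398) = -11191/6459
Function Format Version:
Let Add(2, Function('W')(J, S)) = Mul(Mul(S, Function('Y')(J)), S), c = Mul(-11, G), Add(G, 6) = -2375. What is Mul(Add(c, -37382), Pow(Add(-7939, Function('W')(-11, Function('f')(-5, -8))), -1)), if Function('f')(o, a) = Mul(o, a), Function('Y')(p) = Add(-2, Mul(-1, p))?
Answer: Rational(-11191, 6459) ≈ -1.7326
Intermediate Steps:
G = -2381 (G = Add(-6, -2375) = -2381)
c = 26191 (c = Mul(-11, -2381) = 26191)
Function('f')(o, a) = Mul(a, o)
Function('W')(J, S) = Add(-2, Mul(Pow(S, 2), Add(-2, Mul(-1, J)))) (Function('W')(J, S) = Add(-2, Mul(Mul(S, Add(-2, Mul(-1, J))), S)) = Add(-2, Mul(Pow(S, 2), Add(-2, Mul(-1, J)))))
Mul(Add(c, -37382), Pow(Add(-7939, Function('W')(-11, Function('f')(-5, -8))), -1)) = Mul(Add(26191, -37382), Pow(Add(-7939, Add(-2, Mul(-1, Pow(Mul(-8, -5), 2), Add(2, -11)))), -1)) = Mul(-11191, Pow(Add(-7939, Add(-2, Mul(-1, Pow(40, 2), -9))), -1)) = Mul(-11191, Pow(Add(-7939, Add(-2, Mul(-1, 1600, -9))), -1)) = Mul(-11191, Pow(Add(-7939, Add(-2, 14400)), -1)) = Mul(-11191, Pow(Add(-7939, 14398), -1)) = Mul(-11191, Pow(6459, -1)) = Mul(-11191, Rational(1, 6459)) = Rational(-11191, 6459)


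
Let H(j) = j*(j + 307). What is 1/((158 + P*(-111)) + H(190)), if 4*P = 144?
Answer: 1/90592 ≈ 1.1039e-5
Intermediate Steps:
P = 36 (P = (¼)*144 = 36)
H(j) = j*(307 + j)
1/((158 + P*(-111)) + H(190)) = 1/((158 + 36*(-111)) + 190*(307 + 190)) = 1/((158 - 3996) + 190*497) = 1/(-3838 + 94430) = 1/90592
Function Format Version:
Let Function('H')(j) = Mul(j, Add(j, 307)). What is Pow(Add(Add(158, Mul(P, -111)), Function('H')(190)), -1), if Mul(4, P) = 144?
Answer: Rational(1, 90592) ≈ 1.1039e-5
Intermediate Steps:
P = 36 (P = Mul(Rational(1, 4), 144) = 36)
Function('H')(j) = Mul(j, Add(307, j))
Pow(Add(Add(158, Mul(P, -111)), Function('H')(190)), -1) = Pow(Add(Add(158, Mul(36, -111)), Mul(190, Add(307, 190))), -1) = Pow(Add(Add(158, -3996), Mul(190, 497)), -1) = Pow(Add(-3838, 94430), -1) = Pow(90592, -1) = Rational(1, 90592)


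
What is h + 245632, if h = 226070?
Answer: 471702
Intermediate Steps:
h + 245632 = 226070 + 245632 = 471702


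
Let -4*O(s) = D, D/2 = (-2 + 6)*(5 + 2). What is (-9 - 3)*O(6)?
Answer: 168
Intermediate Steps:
D = 56 (D = 2*((-2 + 6)*(5 + 2)) = 2*(4*7) = 2*28 = 56)
O(s) = -14 (O(s) = -¼*56 = -14)
(-9 - 3)*O(6) = (-9 - 3)*(-14) = -12*(-14) = 168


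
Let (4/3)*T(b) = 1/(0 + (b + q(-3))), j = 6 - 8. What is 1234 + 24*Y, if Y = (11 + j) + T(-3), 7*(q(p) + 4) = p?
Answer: 37637/26 ≈ 1447.6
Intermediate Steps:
q(p) = -4 + p/7
j = -2
T(b) = 3/(4*(-31/7 + b)) (T(b) = 3/(4*(0 + (b + (-4 + (⅐)*(-3))))) = 3/(4*(0 + (b + (-4 - 3/7)))) = 3/(4*(0 + (b - 31/7))) = 3/(4*(0 + (-31/7 + b))) = 3/(4*(-31/7 + b)))
Y = 1851/208 (Y = (11 - 2) + 21/(4*(-31 + 7*(-3))) = 9 + 21/(4*(-31 - 21)) = 9 + (21/4)/(-52) = 9 + (21/4)*(-1/52) = 9 - 21/208 = 1851/208 ≈ 8.8990)
1234 + 24*Y = 1234 + 24*(1851/208) = 1234 + 5553/26 = 37637/26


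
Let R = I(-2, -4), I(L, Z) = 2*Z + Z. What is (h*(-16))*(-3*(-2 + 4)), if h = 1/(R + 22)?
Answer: 48/5 ≈ 9.6000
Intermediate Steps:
I(L, Z) = 3*Z
R = -12 (R = 3*(-4) = -12)
h = 1/10 (h = 1/(-12 + 22) = 1/10 ≈ 0.10000)
(h*(-16))*(-3*(-2 + 4)) = ((1/10)*(-16))*(-3*(-2 + 4)) = -(-24)*2/5 = -8/5*(-6) = 48/5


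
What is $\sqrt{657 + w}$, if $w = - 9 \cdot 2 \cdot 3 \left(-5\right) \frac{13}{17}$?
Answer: $\frac{3 \sqrt{27727}}{17} \approx 29.385$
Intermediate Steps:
$w = \frac{3510}{17}$ ($w = - 9 \cdot 6 \left(-5\right) 13 \cdot \frac{1}{17} = \left(-9\right) \left(-30\right) \frac{13}{17} = 270 \cdot \frac{13}{17} = \frac{3510}{17} \approx 206.47$)
$\sqrt{657 + w} = \sqrt{657 + \frac{3510}{17}} = \sqrt{\frac{14679}{17}} = \frac{3 \sqrt{27727}}{17}$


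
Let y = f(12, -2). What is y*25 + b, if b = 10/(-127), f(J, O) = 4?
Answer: 12690/127 ≈ 99.921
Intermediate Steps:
y = 4
b = -10/127 (b = 10*(-1/127) = -10/127 ≈ -0.078740)
y*25 + b = 4*25 - 10/127 = 100 - 10/127 = 12690/127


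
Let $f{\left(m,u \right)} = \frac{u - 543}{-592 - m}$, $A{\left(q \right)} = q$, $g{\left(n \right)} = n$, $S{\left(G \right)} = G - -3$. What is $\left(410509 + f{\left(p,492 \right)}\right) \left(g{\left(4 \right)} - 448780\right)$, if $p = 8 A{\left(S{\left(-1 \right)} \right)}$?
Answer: $- \frac{14001223471731}{76} \approx -1.8423 \cdot 10^{11}$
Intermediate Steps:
$S{\left(G \right)} = 3 + G$ ($S{\left(G \right)} = G + 3 = 3 + G$)
$p = 16$ ($p = 8 \left(3 - 1\right) = 8 \cdot 2 = 16$)
$f{\left(m,u \right)} = \frac{-543 + u}{-592 - m}$
$\left(410509 + f{\left(p,492 \right)}\right) \left(g{\left(4 \right)} - 448780\right) = \left(410509 + \frac{543 - 492}{592 + 16}\right) \left(4 - 448780\right) = \left(410509 + \frac{543 - 492}{608}\right) \left(-448776\right) = \left(410509 + \frac{1}{608} \cdot 51\right) \left(-448776\right) = \left(410509 + \frac{51}{608}\right) \left(-448776\right) = \frac{249589523}{608} \left(-448776\right) = - \frac{14001223471731}{76}$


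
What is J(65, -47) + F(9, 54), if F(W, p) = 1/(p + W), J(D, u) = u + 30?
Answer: -1070/63 ≈ -16.984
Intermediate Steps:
J(D, u) = 30 + u
F(W, p) = 1/(W + p)
J(65, -47) + F(9, 54) = (30 - 47) + 1/(9 + 54) = -17 + 1/63 = -1070/63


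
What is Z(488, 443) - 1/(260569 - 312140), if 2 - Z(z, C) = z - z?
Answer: 103143/51571 ≈ 2.0000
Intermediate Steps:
Z(z, C) = 2 (Z(z, C) = 2 - (z - z) = 2 - 1*0 = 2 + 0 = 2)
Z(488, 443) - 1/(260569 - 312140) = 2 - 1/(260569 - 312140) = 2 - 1/(-51571) = 2 - 1*(-1/51571) = 2 + 1/51571 = 103143/51571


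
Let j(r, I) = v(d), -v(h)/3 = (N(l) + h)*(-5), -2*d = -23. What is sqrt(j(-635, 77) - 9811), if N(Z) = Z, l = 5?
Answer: I*sqrt(38254)/2 ≈ 97.793*I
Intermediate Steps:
d = 23/2 (d = -1/2*(-23) = 23/2 ≈ 11.500)
v(h) = 75 + 15*h (v(h) = -3*(5 + h)*(-5) = -3*(-25 - 5*h) = 75 + 15*h)
j(r, I) = 495/2 (j(r, I) = 75 + 15*(23/2) = 75 + 345/2 = 495/2)
sqrt(j(-635, 77) - 9811) = sqrt(495/2 - 9811) = sqrt(-19127/2) = I*sqrt(38254)/2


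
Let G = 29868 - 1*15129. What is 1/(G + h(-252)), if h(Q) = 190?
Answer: 1/14929 ≈ 6.6984e-5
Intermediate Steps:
G = 14739 (G = 29868 - 15129 = 14739)
1/(G + h(-252)) = 1/(14739 + 190) = 1/14929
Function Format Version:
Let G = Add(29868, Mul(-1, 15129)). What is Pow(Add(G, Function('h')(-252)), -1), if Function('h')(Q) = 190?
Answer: Rational(1, 14929) ≈ 6.6984e-5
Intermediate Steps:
G = 14739 (G = Add(29868, -15129) = 14739)
Pow(Add(G, Function('h')(-252)), -1) = Pow(Add(14739, 190), -1) = Pow(14929, -1) = Rational(1, 14929)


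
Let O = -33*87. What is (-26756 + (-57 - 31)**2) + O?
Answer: -21883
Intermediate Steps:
O = -2871
(-26756 + (-57 - 31)**2) + O = (-26756 + (-57 - 31)**2) - 2871 = (-26756 + (-88)**2) - 2871 = (-26756 + 7744) - 2871 = -19012 - 2871 = -21883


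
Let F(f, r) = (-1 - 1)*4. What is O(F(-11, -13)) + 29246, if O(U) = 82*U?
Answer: 28590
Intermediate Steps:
F(f, r) = -8 (F(f, r) = -2*4 = -8)
O(F(-11, -13)) + 29246 = 82*(-8) + 29246 = -656 + 29246 = 28590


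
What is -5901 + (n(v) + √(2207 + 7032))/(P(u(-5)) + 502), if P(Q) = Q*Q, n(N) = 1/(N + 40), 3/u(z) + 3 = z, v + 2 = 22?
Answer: -2844606539/482055 + 64*√9239/32137 ≈ -5900.8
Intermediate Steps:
v = 20 (v = -2 + 22 = 20)
u(z) = 3/(-3 + z)
n(N) = 1/(40 + N)
P(Q) = Q²
-5901 + (n(v) + √(2207 + 7032))/(P(u(-5)) + 502) = -5901 + (1/(40 + 20) + √(2207 + 7032))/((3/(-3 - 5))² + 502) = -5901 + (1/60 + √9239)/((3/(-8))² + 502) = -5901 + (1/60 + √9239)/((3*(-⅛))² + 502) = -5901 + (1/60 + √9239)/((-3/8)² + 502) = -5901 + (1/60 + √9239)/(9/64 + 502) = -5901 + (1/60 + √9239)/(32137/64) = -5901 + (1/60 + √9239)*(64/32137) = -5901 + (16/482055 + 64*√9239/32137) = -2844606539/482055 + 64*√9239/32137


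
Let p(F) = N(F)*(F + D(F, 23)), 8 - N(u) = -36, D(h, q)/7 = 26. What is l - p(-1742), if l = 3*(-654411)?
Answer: -1894593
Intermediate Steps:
D(h, q) = 182 (D(h, q) = 7*26 = 182)
l = -1963233
N(u) = 44 (N(u) = 8 - 1*(-36) = 8 + 36 = 44)
p(F) = 8008 + 44*F (p(F) = 44*(F + 182) = 44*(182 + F) = 8008 + 44*F)
l - p(-1742) = -1963233 - (8008 + 44*(-1742)) = -1963233 - (8008 - 76648) = -1963233 - 1*(-68640) = -1963233 + 68640 = -1894593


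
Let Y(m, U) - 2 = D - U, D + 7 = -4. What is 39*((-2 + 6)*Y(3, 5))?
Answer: -2184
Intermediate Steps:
D = -11 (D = -7 - 4 = -11)
Y(m, U) = -9 - U (Y(m, U) = 2 + (-11 - U) = -9 - U)
39*((-2 + 6)*Y(3, 5)) = 39*((-2 + 6)*(-9 - 1*5)) = 39*(4*(-9 - 5)) = 39*(4*(-14)) = 39*(-56) = -2184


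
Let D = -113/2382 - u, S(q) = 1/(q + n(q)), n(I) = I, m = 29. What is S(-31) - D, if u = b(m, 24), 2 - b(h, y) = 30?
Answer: -1032632/36921 ≈ -27.969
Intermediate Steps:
b(h, y) = -28 (b(h, y) = 2 - 1*30 = 2 - 30 = -28)
u = -28
S(q) = 1/(2*q) (S(q) = 1/(q + q) = 1/(2*q))
D = 66583/2382 (D = -113/2382 - 1*(-28) = -113*1/2382 + 28 = -113/2382 + 28 = 66583/2382 ≈ 27.953)
S(-31) - D = (1/2)/(-31) - 1*66583/2382 = (1/2)*(-1/31) - 66583/2382 = -1/62 - 66583/2382 = -1032632/36921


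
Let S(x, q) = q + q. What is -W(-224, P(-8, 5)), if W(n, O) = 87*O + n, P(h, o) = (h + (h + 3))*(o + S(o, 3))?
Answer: 12665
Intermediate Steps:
S(x, q) = 2*q
P(h, o) = (3 + 2*h)*(6 + o) (P(h, o) = (h + (h + 3))*(o + 2*3) = (h + (3 + h))*(o + 6) = (3 + 2*h)*(6 + o))
W(n, O) = n + 87*O
-W(-224, P(-8, 5)) = -(-224 + 87*(18 + 3*5 + 12*(-8) + 2*(-8)*5)) = -(-224 + 87*(18 + 15 - 96 - 80)) = -(-224 + 87*(-143)) = -(-224 - 12441) = -1*(-12665) = 12665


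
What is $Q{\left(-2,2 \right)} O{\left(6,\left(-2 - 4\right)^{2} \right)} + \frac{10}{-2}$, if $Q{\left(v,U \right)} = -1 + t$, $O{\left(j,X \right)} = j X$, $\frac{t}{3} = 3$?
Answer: $1723$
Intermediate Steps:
$t = 9$ ($t = 3 \cdot 3 = 9$)
$O{\left(j,X \right)} = X j$
$Q{\left(v,U \right)} = 8$ ($Q{\left(v,U \right)} = -1 + 9 = 8$)
$Q{\left(-2,2 \right)} O{\left(6,\left(-2 - 4\right)^{2} \right)} + \frac{10}{-2} = 8 \left(-2 - 4\right)^{2} \cdot 6 + \frac{10}{-2} = 8 \left(-6\right)^{2} \cdot 6 + 10 \left(- \frac{1}{2}\right) = 8 \cdot 36 \cdot 6 - 5 = 8 \cdot 216 - 5 = 1728 - 5 = 1723$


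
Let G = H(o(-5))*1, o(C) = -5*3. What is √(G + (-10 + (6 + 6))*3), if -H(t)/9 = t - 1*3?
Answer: 2*√42 ≈ 12.961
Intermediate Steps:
o(C) = -15
H(t) = 27 - 9*t (H(t) = -9*(t - 1*3) = -9*(t - 3) = -9*(-3 + t) = 27 - 9*t)
G = 162 (G = (27 - 9*(-15))*1 = (27 + 135)*1 = 162*1 = 162)
√(G + (-10 + (6 + 6))*3) = √(162 + (-10 + (6 + 6))*3) = √(162 + (-10 + 12)*3) = √(162 + 2*3) = √(162 + 6) = √168 = 2*√42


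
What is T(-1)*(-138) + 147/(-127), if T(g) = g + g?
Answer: 34905/127 ≈ 274.84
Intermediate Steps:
T(g) = 2*g
T(-1)*(-138) + 147/(-127) = (2*(-1))*(-138) + 147/(-127) = -2*(-138) + 147*(-1/127) = 276 - 147/127 = 34905/127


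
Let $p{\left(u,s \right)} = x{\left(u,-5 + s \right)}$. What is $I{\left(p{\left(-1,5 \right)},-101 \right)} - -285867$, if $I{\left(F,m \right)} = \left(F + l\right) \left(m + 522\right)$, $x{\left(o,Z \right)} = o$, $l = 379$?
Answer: $445005$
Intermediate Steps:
$p{\left(u,s \right)} = u$
$I{\left(F,m \right)} = \left(379 + F\right) \left(522 + m\right)$ ($I{\left(F,m \right)} = \left(F + 379\right) \left(m + 522\right) = \left(379 + F\right) \left(522 + m\right)$)
$I{\left(p{\left(-1,5 \right)},-101 \right)} - -285867 = \left(197838 + 379 \left(-101\right) + 522 \left(-1\right) - -101\right) - -285867 = \left(197838 - 38279 - 522 + 101\right) + 285867 = 159138 + 285867 = 445005$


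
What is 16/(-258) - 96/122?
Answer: -6680/7869 ≈ -0.84890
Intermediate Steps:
16/(-258) - 96/122 = 16*(-1/258) - 96*1/122 = -8/129 - 48/61 = -6680/7869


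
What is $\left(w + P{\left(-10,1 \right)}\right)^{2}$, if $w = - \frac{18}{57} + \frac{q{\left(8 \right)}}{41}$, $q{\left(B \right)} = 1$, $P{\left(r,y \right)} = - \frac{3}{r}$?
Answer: $\frac{4489}{60684100} \approx 7.3973 \cdot 10^{-5}$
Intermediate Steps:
$w = - \frac{227}{779}$ ($w = - \frac{18}{57} + 1 \cdot \frac{1}{41} = \left(-18\right) \frac{1}{57} + 1 \cdot \frac{1}{41} = - \frac{6}{19} + \frac{1}{41} = - \frac{227}{779} \approx -0.2914$)
$\left(w + P{\left(-10,1 \right)}\right)^{2} = \left(- \frac{227}{779} - \frac{3}{-10}\right)^{2} = \left(- \frac{227}{779} - - \frac{3}{10}\right)^{2} = \left(- \frac{227}{779} + \frac{3}{10}\right)^{2} = \left(\frac{67}{7790}\right)^{2} = \frac{4489}{60684100}$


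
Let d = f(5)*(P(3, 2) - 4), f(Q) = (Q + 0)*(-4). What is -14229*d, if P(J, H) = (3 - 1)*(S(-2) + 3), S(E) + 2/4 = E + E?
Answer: -1992060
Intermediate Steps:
S(E) = -½ + 2*E (S(E) = -½ + (E + E) = -½ + 2*E)
P(J, H) = -3 (P(J, H) = (3 - 1)*((-½ + 2*(-2)) + 3) = 2*((-½ - 4) + 3) = 2*(-9/2 + 3) = 2*(-3/2) = -3)
f(Q) = -4*Q (f(Q) = Q*(-4) = -4*Q)
d = 140 (d = (-4*5)*(-3 - 4) = -20*(-7) = 140)
-14229*d = -14229*140 = -1992060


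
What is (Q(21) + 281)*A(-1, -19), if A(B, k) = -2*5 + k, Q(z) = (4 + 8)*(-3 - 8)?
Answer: -4321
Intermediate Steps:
Q(z) = -132 (Q(z) = 12*(-11) = -132)
A(B, k) = -10 + k
(Q(21) + 281)*A(-1, -19) = (-132 + 281)*(-10 - 19) = 149*(-29) = -4321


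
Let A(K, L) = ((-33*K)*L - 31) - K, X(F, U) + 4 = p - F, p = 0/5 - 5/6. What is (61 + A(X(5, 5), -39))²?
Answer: 1432395409/9 ≈ 1.5915e+8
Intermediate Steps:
p = -⅚ (p = 0*(⅕) - 5*⅙ = 0 - ⅚ = -⅚ ≈ -0.83333)
X(F, U) = -29/6 - F (X(F, U) = -4 + (-⅚ - F) = -29/6 - F)
A(K, L) = -31 - K - 33*K*L (A(K, L) = (-33*K*L - 31) - K = (-31 - 33*K*L) - K = -31 - K - 33*K*L)
(61 + A(X(5, 5), -39))² = (61 + (-31 - (-29/6 - 1*5) - 33*(-29/6 - 1*5)*(-39)))² = (61 + (-31 - (-29/6 - 5) - 33*(-29/6 - 5)*(-39)))² = (61 + (-31 - 1*(-59/6) - 33*(-59/6)*(-39)))² = (61 + (-31 + 59/6 - 25311/2))² = (61 - 38030/3)² = (-37847/3)² = 1432395409/9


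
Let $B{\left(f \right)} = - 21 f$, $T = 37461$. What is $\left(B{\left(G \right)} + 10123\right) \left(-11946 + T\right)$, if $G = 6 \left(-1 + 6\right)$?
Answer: $242213895$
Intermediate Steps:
$G = 30$ ($G = 6 \cdot 5 = 30$)
$\left(B{\left(G \right)} + 10123\right) \left(-11946 + T\right) = \left(\left(-21\right) 30 + 10123\right) \left(-11946 + 37461\right) = \left(-630 + 10123\right) 25515 = 9493 \cdot 25515 = 242213895$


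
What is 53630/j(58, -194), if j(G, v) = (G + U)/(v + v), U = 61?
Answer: -20808440/119 ≈ -1.7486e+5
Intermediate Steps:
j(G, v) = (61 + G)/(2*v) (j(G, v) = (G + 61)/(v + v) = (61 + G)/((2*v)) = (61 + G)*(1/(2*v)) = (61 + G)/(2*v))
53630/j(58, -194) = 53630/(((½)*(61 + 58)/(-194))) = 53630/(((½)*(-1/194)*119)) = 53630/(-119/388) = 53630*(-388/119) = -20808440/119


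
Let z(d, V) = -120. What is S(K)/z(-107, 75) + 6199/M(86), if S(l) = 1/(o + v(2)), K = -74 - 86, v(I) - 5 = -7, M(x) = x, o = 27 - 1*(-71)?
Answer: 35706197/495360 ≈ 72.081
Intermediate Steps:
o = 98 (o = 27 + 71 = 98)
v(I) = -2 (v(I) = 5 - 7 = -2)
K = -160
S(l) = 1/96 (S(l) = 1/(98 - 2) = 1/96)
S(K)/z(-107, 75) + 6199/M(86) = (1/96)/(-120) + 6199/86 = (1/96)*(-1/120) + 6199*(1/86) = -1/11520 + 6199/86 = 35706197/495360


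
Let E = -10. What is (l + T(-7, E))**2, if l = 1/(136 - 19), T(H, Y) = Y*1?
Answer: 1366561/13689 ≈ 99.829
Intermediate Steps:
T(H, Y) = Y
l = 1/117 ≈ 0.0085470
(l + T(-7, E))**2 = (1/117 - 10)**2 = (-1169/117)**2 = 1366561/13689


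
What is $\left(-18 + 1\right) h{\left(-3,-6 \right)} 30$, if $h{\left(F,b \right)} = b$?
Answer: $3060$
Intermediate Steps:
$\left(-18 + 1\right) h{\left(-3,-6 \right)} 30 = \left(-18 + 1\right) \left(-6\right) 30 = \left(-17\right) \left(-6\right) 30 = 102 \cdot 30 = 3060$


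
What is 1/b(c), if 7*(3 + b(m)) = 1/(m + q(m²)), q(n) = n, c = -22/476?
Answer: -2497/15583 ≈ -0.16024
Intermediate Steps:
c = -11/238 (c = -22*1/476 = -11/238 ≈ -0.046219)
b(m) = -3 + 1/(7*(m + m²))
1/b(c) = 1/((1 - 21*(-11/238) - 21*(-11/238)²)/(7*(-11/238)*(1 - 11/238))) = 1/((⅐)*(-238/11)*(1 + 33/34 - 21*121/56644)/(227/238)) = 1/((⅐)*(-238/11)*(238/227)*(1 + 33/34 - 363/8092)) = 1/((⅐)*(-238/11)*(238/227)*(15583/8092)) = 1/(-15583/2497) = -2497/15583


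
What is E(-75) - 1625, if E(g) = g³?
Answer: -423500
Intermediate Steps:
E(-75) - 1625 = (-75)³ - 1625 = -421875 - 1625 = -423500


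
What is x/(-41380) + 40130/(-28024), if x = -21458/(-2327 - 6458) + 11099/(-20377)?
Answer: -2654223832441427/1853465895514450 ≈ -1.4320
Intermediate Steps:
x = 48534993/25573135 (x = -21458/(-8785) + 11099*(-1/20377) = -21458*(-1/8785) - 11099/20377 = 21458/8785 - 11099/20377 = 48534993/25573135 ≈ 1.8979)
x/(-41380) + 40130/(-28024) = (48534993/25573135)/(-41380) + 40130/(-28024) = (48534993/25573135)*(-1/41380) + 40130*(-1/28024) = -48534993/1058216326300 - 20065/14012 = -2654223832441427/1853465895514450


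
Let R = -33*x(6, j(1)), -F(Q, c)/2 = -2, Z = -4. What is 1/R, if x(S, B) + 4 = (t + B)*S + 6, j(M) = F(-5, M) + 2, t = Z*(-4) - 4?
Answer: -1/3630 ≈ -0.00027548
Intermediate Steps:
F(Q, c) = 4 (F(Q, c) = -2*(-2) = 4)
t = 12 (t = -4*(-4) - 4 = 16 - 4 = 12)
j(M) = 6 (j(M) = 4 + 2 = 6)
x(S, B) = 2 + S*(12 + B) (x(S, B) = -4 + ((12 + B)*S + 6) = -4 + (S*(12 + B) + 6) = -4 + (6 + S*(12 + B)) = 2 + S*(12 + B))
R = -3630 (R = -33*(2 + 12*6 + 6*6) = -33*(2 + 72 + 36) = -33*110 = -3630)
1/R = 1/(-3630) = -1/3630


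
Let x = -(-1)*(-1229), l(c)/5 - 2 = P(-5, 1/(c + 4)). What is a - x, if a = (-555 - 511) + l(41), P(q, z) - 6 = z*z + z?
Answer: 82261/405 ≈ 203.11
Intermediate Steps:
P(q, z) = 6 + z + z**2 (P(q, z) = 6 + (z*z + z) = 6 + (z**2 + z) = 6 + (z + z**2) = 6 + z + z**2)
l(c) = 40 + 5/(4 + c) + 5/(4 + c)**2 (l(c) = 10 + 5*(6 + 1/(c + 4) + (1/(c + 4))**2) = 10 + 5*(6 + 1/(4 + c) + (1/(4 + c))**2) = 10 + 5*(6 + 1/(4 + c) + (4 + c)**(-2)) = 10 + (30 + 5/(4 + c) + 5/(4 + c)**2) = 40 + 5/(4 + c) + 5/(4 + c)**2)
a = -415484/405 (a = (-555 - 511) + 5*(133 + 8*41**2 + 65*41)/(16 + 41**2 + 8*41) = -1066 + 5*(133 + 8*1681 + 2665)/(16 + 1681 + 328) = -1066 + 5*(133 + 13448 + 2665)/2025 = -1066 + 5*(1/2025)*16246 = -1066 + 16246/405 = -415484/405 ≈ -1025.9)
x = -1229 (x = -1*1229 = -1229)
a - x = -415484/405 - 1*(-1229) = -415484/405 + 1229 = 82261/405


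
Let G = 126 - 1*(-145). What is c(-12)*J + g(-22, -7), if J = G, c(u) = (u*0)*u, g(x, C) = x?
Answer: -22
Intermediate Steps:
c(u) = 0 (c(u) = 0*u = 0)
G = 271 (G = 126 + 145 = 271)
J = 271
c(-12)*J + g(-22, -7) = 0*271 - 22 = 0 - 22 = -22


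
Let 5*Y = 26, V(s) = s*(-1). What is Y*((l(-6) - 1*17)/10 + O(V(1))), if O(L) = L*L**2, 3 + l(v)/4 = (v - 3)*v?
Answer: 2301/25 ≈ 92.040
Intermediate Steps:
l(v) = -12 + 4*v*(-3 + v) (l(v) = -12 + 4*((v - 3)*v) = -12 + 4*((-3 + v)*v) = -12 + 4*(v*(-3 + v)) = -12 + 4*v*(-3 + v))
V(s) = -s
O(L) = L**3
Y = 26/5 (Y = (1/5)*26 = 26/5 ≈ 5.2000)
Y*((l(-6) - 1*17)/10 + O(V(1))) = 26*(((-12 - 12*(-6) + 4*(-6)**2) - 1*17)/10 + (-1*1)**3)/5 = 26*(((-12 + 72 + 4*36) - 17)*(1/10) + (-1)**3)/5 = 26*(((-12 + 72 + 144) - 17)*(1/10) - 1)/5 = 26*((204 - 17)*(1/10) - 1)/5 = 26*(187*(1/10) - 1)/5 = 26*(187/10 - 1)/5 = (26/5)*(177/10) = 2301/25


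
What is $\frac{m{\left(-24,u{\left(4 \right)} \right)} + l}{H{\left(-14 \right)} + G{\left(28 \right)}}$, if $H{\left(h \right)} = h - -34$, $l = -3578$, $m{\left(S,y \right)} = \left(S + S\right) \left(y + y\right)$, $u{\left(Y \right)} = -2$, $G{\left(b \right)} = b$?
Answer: $- \frac{1693}{24} \approx -70.542$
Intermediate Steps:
$m{\left(S,y \right)} = 4 S y$ ($m{\left(S,y \right)} = 2 S 2 y = 4 S y$)
$H{\left(h \right)} = 34 + h$ ($H{\left(h \right)} = h + 34 = 34 + h$)
$\frac{m{\left(-24,u{\left(4 \right)} \right)} + l}{H{\left(-14 \right)} + G{\left(28 \right)}} = \frac{4 \left(-24\right) \left(-2\right) - 3578}{\left(34 - 14\right) + 28} = \frac{192 - 3578}{20 + 28} = - \frac{3386}{48} = \left(-3386\right) \frac{1}{48} = - \frac{1693}{24}$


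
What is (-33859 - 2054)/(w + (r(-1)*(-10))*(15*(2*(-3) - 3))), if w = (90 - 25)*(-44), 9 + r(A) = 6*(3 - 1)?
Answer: -35913/1190 ≈ -30.179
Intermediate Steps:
r(A) = 3 (r(A) = -9 + 6*(3 - 1) = -9 + 6*2 = -9 + 12 = 3)
w = -2860 (w = 65*(-44) = -2860)
(-33859 - 2054)/(w + (r(-1)*(-10))*(15*(2*(-3) - 3))) = (-33859 - 2054)/(-2860 + (3*(-10))*(15*(2*(-3) - 3))) = -35913/(-2860 - 450*(-6 - 3)) = -35913/(-2860 - 450*(-9)) = -35913/(-2860 - 30*(-135)) = -35913/(-2860 + 4050) = -35913/1190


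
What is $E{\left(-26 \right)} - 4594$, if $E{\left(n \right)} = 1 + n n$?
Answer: $-3917$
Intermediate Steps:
$E{\left(n \right)} = 1 + n^{2}$
$E{\left(-26 \right)} - 4594 = \left(1 + \left(-26\right)^{2}\right) - 4594 = \left(1 + 676\right) - 4594 = 677 - 4594 = -3917$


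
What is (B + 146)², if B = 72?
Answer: 47524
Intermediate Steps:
(B + 146)² = (72 + 146)² = 218² = 47524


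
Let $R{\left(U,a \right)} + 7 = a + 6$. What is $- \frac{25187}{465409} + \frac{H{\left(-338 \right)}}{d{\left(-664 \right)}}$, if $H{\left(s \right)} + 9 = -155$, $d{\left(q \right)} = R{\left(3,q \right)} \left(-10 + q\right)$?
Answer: $- \frac{811813739}{14900069135} \approx -0.054484$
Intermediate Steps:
$R{\left(U,a \right)} = -1 + a$ ($R{\left(U,a \right)} = -7 + \left(a + 6\right) = -7 + \left(6 + a\right) = -1 + a$)
$d{\left(q \right)} = \left(-1 + q\right) \left(-10 + q\right)$
$H{\left(s \right)} = -164$ ($H{\left(s \right)} = -9 - 155 = -164$)
$- \frac{25187}{465409} + \frac{H{\left(-338 \right)}}{d{\left(-664 \right)}} = - \frac{25187}{465409} - \frac{164}{\left(-1 - 664\right) \left(-10 - 664\right)} = \left(-25187\right) \frac{1}{465409} - \frac{164}{\left(-665\right) \left(-674\right)} = - \frac{25187}{465409} - \frac{164}{448210} = - \frac{25187}{465409} - \frac{82}{224105} = - \frac{811813739}{14900069135}$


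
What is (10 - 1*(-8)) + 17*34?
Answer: 596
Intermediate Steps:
(10 - 1*(-8)) + 17*34 = (10 + 8) + 578 = 18 + 578 = 596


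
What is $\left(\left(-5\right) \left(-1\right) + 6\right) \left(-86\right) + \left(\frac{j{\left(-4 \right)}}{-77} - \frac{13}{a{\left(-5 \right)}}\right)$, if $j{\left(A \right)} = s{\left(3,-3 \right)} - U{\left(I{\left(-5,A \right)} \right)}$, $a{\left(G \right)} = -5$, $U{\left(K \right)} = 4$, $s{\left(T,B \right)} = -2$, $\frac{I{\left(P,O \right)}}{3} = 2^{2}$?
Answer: $- \frac{363179}{385} \approx -943.32$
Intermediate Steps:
$I{\left(P,O \right)} = 12$ ($I{\left(P,O \right)} = 3 \cdot 2^{2} = 3 \cdot 4 = 12$)
$j{\left(A \right)} = -6$ ($j{\left(A \right)} = -2 - 4 = -6$)
$\left(\left(-5\right) \left(-1\right) + 6\right) \left(-86\right) + \left(\frac{j{\left(-4 \right)}}{-77} - \frac{13}{a{\left(-5 \right)}}\right) = \left(\left(-5\right) \left(-1\right) + 6\right) \left(-86\right) - \left(- \frac{13}{5} - \frac{6}{77}\right) = \left(5 + 6\right) \left(-86\right) - - \frac{1031}{385} = 11 \left(-86\right) + \left(\frac{6}{77} + \frac{13}{5}\right) = -946 + \frac{1031}{385} = - \frac{363179}{385}$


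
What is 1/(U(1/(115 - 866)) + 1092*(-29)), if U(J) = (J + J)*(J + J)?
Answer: -564001/17860783664 ≈ -3.1578e-5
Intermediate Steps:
U(J) = 4*J² (U(J) = (2*J)*(2*J) = 4*J²)
1/(U(1/(115 - 866)) + 1092*(-29)) = 1/(4*(1/(115 - 866))² + 1092*(-29)) = 1/(4*(1/(-751))² - 31668) = 1/(4*(-1/751)² - 31668) = 1/(4*(1/564001) - 31668) = 1/(4/564001 - 31668) = 1/(-17860783664/564001) = -564001/17860783664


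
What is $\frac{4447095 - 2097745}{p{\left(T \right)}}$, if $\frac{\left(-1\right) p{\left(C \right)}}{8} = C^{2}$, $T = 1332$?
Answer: $- \frac{1174675}{7096896} \approx -0.16552$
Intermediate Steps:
$p{\left(C \right)} = - 8 C^{2}$
$\frac{4447095 - 2097745}{p{\left(T \right)}} = \frac{4447095 - 2097745}{\left(-8\right) 1332^{2}} = \frac{4447095 - 2097745}{\left(-8\right) 1774224} = \frac{2349350}{-14193792} = 2349350 \left(- \frac{1}{14193792}\right) = - \frac{1174675}{7096896}$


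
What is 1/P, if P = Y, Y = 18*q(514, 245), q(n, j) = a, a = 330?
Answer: 1/5940 ≈ 0.00016835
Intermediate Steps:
q(n, j) = 330
Y = 5940 (Y = 18*330 = 5940)
P = 5940
1/P = 1/5940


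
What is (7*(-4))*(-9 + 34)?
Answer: -700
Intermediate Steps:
(7*(-4))*(-9 + 34) = -28*25 = -700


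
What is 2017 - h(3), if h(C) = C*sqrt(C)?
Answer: 2017 - 3*sqrt(3) ≈ 2011.8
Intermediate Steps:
h(C) = C**(3/2)
2017 - h(3) = 2017 - 3**(3/2) = 2017 - 3*sqrt(3)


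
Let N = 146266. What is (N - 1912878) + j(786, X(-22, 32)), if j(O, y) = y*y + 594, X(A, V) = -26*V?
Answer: -1073794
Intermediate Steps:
j(O, y) = 594 + y**2 (j(O, y) = y**2 + 594 = 594 + y**2)
(N - 1912878) + j(786, X(-22, 32)) = (146266 - 1912878) + (594 + (-26*32)**2) = -1766612 + (594 + (-832)**2) = -1766612 + (594 + 692224) = -1766612 + 692818 = -1073794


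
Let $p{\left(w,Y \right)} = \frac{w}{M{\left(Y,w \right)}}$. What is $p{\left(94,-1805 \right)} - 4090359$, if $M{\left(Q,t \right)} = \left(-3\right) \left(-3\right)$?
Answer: $- \frac{36813137}{9} \approx -4.0903 \cdot 10^{6}$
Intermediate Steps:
$M{\left(Q,t \right)} = 9$
$p{\left(w,Y \right)} = \frac{w}{9}$
$p{\left(94,-1805 \right)} - 4090359 = \frac{1}{9} \cdot 94 - 4090359 = \frac{94}{9} - 4090359 = - \frac{36813137}{9}$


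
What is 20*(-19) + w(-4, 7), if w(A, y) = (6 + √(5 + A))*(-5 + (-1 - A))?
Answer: -394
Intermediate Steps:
w(A, y) = (-6 - A)*(6 + √(5 + A)) (w(A, y) = (6 + √(5 + A))*(-6 - A) = (-6 - A)*(6 + √(5 + A)))
20*(-19) + w(-4, 7) = 20*(-19) + (-36 - 6*(-4) - 6*√(5 - 4) - 1*(-4)*√(5 - 4)) = -380 + (-36 + 24 - 6*√1 - 1*(-4)*√1) = -380 + (-36 + 24 - 6*1 - 1*(-4)*1) = -380 + (-36 + 24 - 6 + 4) = -380 - 14 = -394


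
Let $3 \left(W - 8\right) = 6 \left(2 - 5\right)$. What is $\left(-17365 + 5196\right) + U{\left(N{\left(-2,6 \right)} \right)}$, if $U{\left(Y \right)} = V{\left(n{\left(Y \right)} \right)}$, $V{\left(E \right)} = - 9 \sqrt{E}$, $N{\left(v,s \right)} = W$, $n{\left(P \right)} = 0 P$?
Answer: $-12169$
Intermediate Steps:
$W = 2$ ($W = 8 + \frac{6 \left(2 - 5\right)}{3} = 8 + \frac{6 \left(-3\right)}{3} = 8 + \frac{1}{3} \left(-18\right) = 8 - 6 = 2$)
$n{\left(P \right)} = 0$
$N{\left(v,s \right)} = 2$
$U{\left(Y \right)} = 0$ ($U{\left(Y \right)} = - 9 \sqrt{0} = \left(-9\right) 0 = 0$)
$\left(-17365 + 5196\right) + U{\left(N{\left(-2,6 \right)} \right)} = \left(-17365 + 5196\right) + 0 = -12169 + 0 = -12169$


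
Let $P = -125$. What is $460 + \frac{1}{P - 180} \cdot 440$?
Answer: $\frac{27972}{61} \approx 458.56$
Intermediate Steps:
$460 + \frac{1}{P - 180} \cdot 440 = 460 + \frac{1}{-125 - 180} \cdot 440 = 460 + \frac{1}{-305} \cdot 440 = 460 - \frac{88}{61} = \frac{27972}{61}$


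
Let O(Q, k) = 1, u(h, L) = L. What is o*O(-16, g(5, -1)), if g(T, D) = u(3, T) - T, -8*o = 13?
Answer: -13/8 ≈ -1.6250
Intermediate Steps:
o = -13/8 (o = -⅛*13 = -13/8 ≈ -1.6250)
g(T, D) = 0 (g(T, D) = T - T = 0)
o*O(-16, g(5, -1)) = -13/8*1 = -13/8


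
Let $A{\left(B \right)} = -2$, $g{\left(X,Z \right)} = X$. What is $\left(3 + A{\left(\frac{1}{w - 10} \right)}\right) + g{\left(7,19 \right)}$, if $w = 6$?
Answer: $8$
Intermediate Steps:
$\left(3 + A{\left(\frac{1}{w - 10} \right)}\right) + g{\left(7,19 \right)} = \left(3 - 2\right) + 7 = 1 + 7 = 8$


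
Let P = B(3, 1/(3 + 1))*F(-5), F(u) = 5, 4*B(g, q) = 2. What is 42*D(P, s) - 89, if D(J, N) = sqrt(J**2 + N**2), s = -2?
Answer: -89 + 21*sqrt(41) ≈ 45.466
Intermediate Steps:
B(g, q) = 1/2 (B(g, q) = (1/4)*2 = 1/2)
P = 5/2 (P = (1/2)*5 = 5/2 ≈ 2.5000)
42*D(P, s) - 89 = 42*sqrt((5/2)**2 + (-2)**2) - 89 = 42*sqrt(25/4 + 4) - 89 = 42*sqrt(41/4) - 89 = 42*(sqrt(41)/2) - 89 = 21*sqrt(41) - 89 = -89 + 21*sqrt(41)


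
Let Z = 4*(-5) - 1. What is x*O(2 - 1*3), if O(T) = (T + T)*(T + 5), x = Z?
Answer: 168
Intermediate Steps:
Z = -21 (Z = -20 - 1 = -21)
x = -21
O(T) = 2*T*(5 + T) (O(T) = (2*T)*(5 + T) = 2*T*(5 + T))
x*O(2 - 1*3) = -42*(2 - 1*3)*(5 + (2 - 1*3)) = -42*(2 - 3)*(5 + (2 - 3)) = -42*(-1)*(5 - 1) = -42*(-1)*4 = -21*(-8) = 168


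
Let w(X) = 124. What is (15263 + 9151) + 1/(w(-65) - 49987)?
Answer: 1217355281/49863 ≈ 24414.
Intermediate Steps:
(15263 + 9151) + 1/(w(-65) - 49987) = (15263 + 9151) + 1/(124 - 49987) = 24414 + 1/(-49863) = 24414 - 1/49863 = 1217355281/49863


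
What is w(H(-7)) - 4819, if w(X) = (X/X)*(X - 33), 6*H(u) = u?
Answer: -29119/6 ≈ -4853.2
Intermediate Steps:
H(u) = u/6
w(X) = -33 + X (w(X) = 1*(-33 + X) = -33 + X)
w(H(-7)) - 4819 = (-33 + (1/6)*(-7)) - 4819 = (-33 - 7/6) - 4819 = -205/6 - 4819 = -29119/6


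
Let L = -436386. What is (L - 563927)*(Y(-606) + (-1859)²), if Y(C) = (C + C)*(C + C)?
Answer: -4926366470225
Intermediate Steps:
Y(C) = 4*C² (Y(C) = (2*C)*(2*C) = 4*C²)
(L - 563927)*(Y(-606) + (-1859)²) = (-436386 - 563927)*(4*(-606)² + (-1859)²) = -1000313*(4*367236 + 3455881) = -1000313*(1468944 + 3455881) = -1000313*4924825 = -4926366470225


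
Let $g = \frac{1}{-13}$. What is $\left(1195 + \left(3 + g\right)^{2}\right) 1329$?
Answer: $\frac{270317271}{169} \approx 1.5995 \cdot 10^{6}$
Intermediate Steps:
$g = - \frac{1}{13} \approx -0.076923$
$\left(1195 + \left(3 + g\right)^{2}\right) 1329 = \left(1195 + \left(3 - \frac{1}{13}\right)^{2}\right) 1329 = \left(1195 + \left(\frac{38}{13}\right)^{2}\right) 1329 = \left(1195 + \frac{1444}{169}\right) 1329 = \frac{203399}{169} \cdot 1329 = \frac{270317271}{169}$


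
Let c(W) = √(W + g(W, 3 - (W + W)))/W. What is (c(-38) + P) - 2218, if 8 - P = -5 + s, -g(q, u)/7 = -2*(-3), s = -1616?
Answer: -589 - 2*I*√5/19 ≈ -589.0 - 0.23538*I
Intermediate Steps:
g(q, u) = -42 (g(q, u) = -(-14)*(-3) = -7*6 = -42)
P = 1629 (P = 8 - (-5 - 1616) = 8 - 1*(-1621) = 8 + 1621 = 1629)
c(W) = √(-42 + W)/W (c(W) = √(W - 42)/W = √(-42 + W)/W)
(c(-38) + P) - 2218 = (√(-42 - 38)/(-38) + 1629) - 2218 = (-2*I*√5/19 + 1629) - 2218 = (1629 - 2*I*√5/19) - 2218 = -589 - 2*I*√5/19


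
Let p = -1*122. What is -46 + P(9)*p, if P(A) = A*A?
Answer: -9928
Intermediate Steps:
p = -122
P(A) = A²
-46 + P(9)*p = -46 + 9²*(-122) = -46 + 81*(-122) = -46 - 9882 = -9928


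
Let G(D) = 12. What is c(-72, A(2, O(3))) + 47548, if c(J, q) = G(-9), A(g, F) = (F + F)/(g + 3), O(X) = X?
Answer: 47560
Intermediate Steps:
A(g, F) = 2*F/(3 + g) (A(g, F) = (2*F)/(3 + g) = 2*F/(3 + g))
c(J, q) = 12
c(-72, A(2, O(3))) + 47548 = 12 + 47548 = 47560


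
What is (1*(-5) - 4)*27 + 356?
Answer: 113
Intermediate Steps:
(1*(-5) - 4)*27 + 356 = (-5 - 4)*27 + 356 = -9*27 + 356 = -243 + 356 = 113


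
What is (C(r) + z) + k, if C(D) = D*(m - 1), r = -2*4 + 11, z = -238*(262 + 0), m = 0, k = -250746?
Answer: -313105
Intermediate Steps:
z = -62356 (z = -238*262 = -62356)
r = 3 (r = -8 + 11 = 3)
C(D) = -D (C(D) = D*(0 - 1) = D*(-1) = -D)
(C(r) + z) + k = (-1*3 - 62356) - 250746 = (-3 - 62356) - 250746 = -62359 - 250746 = -313105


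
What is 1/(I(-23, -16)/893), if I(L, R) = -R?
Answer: 893/16 ≈ 55.813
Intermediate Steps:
1/(I(-23, -16)/893) = 1/(-1*(-16)/893) = 1/(16*(1/893)) = 1/(16/893) = 893/16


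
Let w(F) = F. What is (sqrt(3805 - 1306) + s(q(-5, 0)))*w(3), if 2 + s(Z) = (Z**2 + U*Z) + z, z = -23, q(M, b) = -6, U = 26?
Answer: -435 + 21*sqrt(51) ≈ -285.03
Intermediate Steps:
s(Z) = -25 + Z**2 + 26*Z (s(Z) = -2 + ((Z**2 + 26*Z) - 23) = -2 + (-23 + Z**2 + 26*Z) = -25 + Z**2 + 26*Z)
(sqrt(3805 - 1306) + s(q(-5, 0)))*w(3) = (sqrt(3805 - 1306) + (-25 + (-6)**2 + 26*(-6)))*3 = (sqrt(2499) + (-25 + 36 - 156))*3 = (7*sqrt(51) - 145)*3 = (-145 + 7*sqrt(51))*3 = -435 + 21*sqrt(51)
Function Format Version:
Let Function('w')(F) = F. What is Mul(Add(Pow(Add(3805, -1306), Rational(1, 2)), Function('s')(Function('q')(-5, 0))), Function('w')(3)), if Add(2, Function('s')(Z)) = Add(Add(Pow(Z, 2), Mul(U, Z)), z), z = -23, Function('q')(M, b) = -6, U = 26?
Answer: Add(-435, Mul(21, Pow(51, Rational(1, 2)))) ≈ -285.03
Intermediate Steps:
Function('s')(Z) = Add(-25, Pow(Z, 2), Mul(26, Z)) (Function('s')(Z) = Add(-2, Add(Add(Pow(Z, 2), Mul(26, Z)), -23)) = Add(-2, Add(-23, Pow(Z, 2), Mul(26, Z))) = Add(-25, Pow(Z, 2), Mul(26, Z)))
Mul(Add(Pow(Add(3805, -1306), Rational(1, 2)), Function('s')(Function('q')(-5, 0))), Function('w')(3)) = Mul(Add(Pow(Add(3805, -1306), Rational(1, 2)), Add(-25, Pow(-6, 2), Mul(26, -6))), 3) = Mul(Add(Pow(2499, Rational(1, 2)), Add(-25, 36, -156)), 3) = Mul(Add(Mul(7, Pow(51, Rational(1, 2))), -145), 3) = Mul(Add(-145, Mul(7, Pow(51, Rational(1, 2)))), 3) = Add(-435, Mul(21, Pow(51, Rational(1, 2))))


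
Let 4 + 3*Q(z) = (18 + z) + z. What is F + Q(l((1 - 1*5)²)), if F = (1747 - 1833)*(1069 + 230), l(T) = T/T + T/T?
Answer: -111708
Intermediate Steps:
l(T) = 2 (l(T) = 1 + 1 = 2)
F = -111714 (F = -86*1299 = -111714)
Q(z) = 14/3 + 2*z/3 (Q(z) = -4/3 + ((18 + z) + z)/3 = -4/3 + (18 + 2*z)/3 = -4/3 + (6 + 2*z/3) = 14/3 + 2*z/3)
F + Q(l((1 - 1*5)²)) = -111714 + (14/3 + (⅔)*2) = -111714 + (14/3 + 4/3) = -111714 + 6 = -111708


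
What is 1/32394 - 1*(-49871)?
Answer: 1615521175/32394 ≈ 49871.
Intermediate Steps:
1/32394 - 1*(-49871) = 1/32394 + 49871 = 1615521175/32394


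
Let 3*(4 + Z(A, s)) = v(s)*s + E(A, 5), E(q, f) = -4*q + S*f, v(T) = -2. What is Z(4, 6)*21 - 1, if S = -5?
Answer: -456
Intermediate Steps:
E(q, f) = -5*f - 4*q (E(q, f) = -4*q - 5*f = -5*f - 4*q)
Z(A, s) = -37/3 - 4*A/3 - 2*s/3 (Z(A, s) = -4 + (-2*s + (-5*5 - 4*A))/3 = -4 + (-2*s + (-25 - 4*A))/3 = -4 + (-25 - 4*A - 2*s)/3 = -4 + (-25/3 - 4*A/3 - 2*s/3) = -37/3 - 4*A/3 - 2*s/3)
Z(4, 6)*21 - 1 = (-37/3 - 4/3*4 - 2/3*6)*21 - 1 = (-37/3 - 16/3 - 4)*21 - 1 = -65/3*21 - 1 = -455 - 1 = -456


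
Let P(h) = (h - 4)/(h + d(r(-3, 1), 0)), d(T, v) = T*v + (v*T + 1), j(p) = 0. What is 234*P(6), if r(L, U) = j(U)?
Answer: 468/7 ≈ 66.857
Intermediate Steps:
r(L, U) = 0
d(T, v) = 1 + 2*T*v (d(T, v) = T*v + (T*v + 1) = T*v + (1 + T*v) = 1 + 2*T*v)
P(h) = (-4 + h)/(1 + h) (P(h) = (h - 4)/(h + (1 + 2*0*0)) = (-4 + h)/(h + (1 + 0)) = (-4 + h)/(h + 1) = (-4 + h)/(1 + h))
234*P(6) = 234*((-4 + 6)/(1 + 6)) = 234*(2/7) = 468/7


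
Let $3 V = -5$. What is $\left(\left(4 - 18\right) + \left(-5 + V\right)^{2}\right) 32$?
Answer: $\frac{8768}{9} \approx 974.22$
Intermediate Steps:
$V = - \frac{5}{3}$ ($V = \frac{1}{3} \left(-5\right) = - \frac{5}{3} \approx -1.6667$)
$\left(\left(4 - 18\right) + \left(-5 + V\right)^{2}\right) 32 = \left(\left(4 - 18\right) + \left(-5 - \frac{5}{3}\right)^{2}\right) 32 = \left(\left(4 - 18\right) + \left(- \frac{20}{3}\right)^{2}\right) 32 = \left(-14 + \frac{400}{9}\right) 32 = \frac{274}{9} \cdot 32 = \frac{8768}{9}$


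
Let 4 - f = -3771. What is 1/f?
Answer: 1/3775 ≈ 0.00026490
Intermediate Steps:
f = 3775 (f = 4 - 1*(-3771) = 4 + 3771 = 3775)
1/f = 1/3775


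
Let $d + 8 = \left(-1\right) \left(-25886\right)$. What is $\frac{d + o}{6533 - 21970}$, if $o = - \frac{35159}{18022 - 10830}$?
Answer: $- \frac{186079417}{111022904} \approx -1.676$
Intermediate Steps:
$o = - \frac{35159}{7192}$ ($o = - \frac{35159}{18022 - 10830} = - \frac{35159}{7192} \approx -4.8886$)
$d = 25878$ ($d = -8 - -25886 = -8 + 25886 = 25878$)
$\frac{d + o}{6533 - 21970} = \frac{25878 - \frac{35159}{7192}}{6533 - 21970} = \frac{186079417}{7192 \left(-15437\right)} = \frac{186079417}{7192} \left(- \frac{1}{15437}\right) = - \frac{186079417}{111022904}$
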